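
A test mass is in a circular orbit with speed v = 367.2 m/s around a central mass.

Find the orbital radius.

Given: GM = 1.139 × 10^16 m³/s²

For a circular orbit, v² = GM / r, so r = GM / v².
r = 1.139e+16 / (367.2)² m ≈ 8.447e+10 m = 84.47 Gm.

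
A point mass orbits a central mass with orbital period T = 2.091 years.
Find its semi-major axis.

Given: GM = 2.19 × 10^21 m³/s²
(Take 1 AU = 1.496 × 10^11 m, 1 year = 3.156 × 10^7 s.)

Convert to SI: T = 2.091 years = 6.5992e+07 s.
Invert Kepler's third law: a = (GM · T² / (4π²))^(1/3).
Substituting T = 6.5992e+07 s and GM = 2.19e+21 m³/s²:
a = (2.19e+21 · (6.5992e+07)² / (4π²))^(1/3) m
a ≈ 6.228e+11 m = 4.163 AU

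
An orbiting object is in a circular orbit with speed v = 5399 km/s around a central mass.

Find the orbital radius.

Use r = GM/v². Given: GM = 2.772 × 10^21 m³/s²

Convert to SI: v = 5399 km/s = 5.399e+06 m/s.
For a circular orbit, v² = GM / r, so r = GM / v².
r = 2.772e+21 / (5.399e+06)² m ≈ 9.51e+07 m = 9.51 × 10^7 m.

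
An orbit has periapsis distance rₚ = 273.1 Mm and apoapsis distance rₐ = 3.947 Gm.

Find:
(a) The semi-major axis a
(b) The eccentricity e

Convert to SI: rₚ = 273.1 Mm = 2.731e+08 m; rₐ = 3.947 Gm = 3.947e+09 m.
(a) a = (rₚ + rₐ) / 2 = (2.731e+08 + 3.947e+09) / 2 ≈ 2.11e+09 m = 2.11 Gm.
(b) e = (rₐ − rₚ) / (rₐ + rₚ) = (3.947e+09 − 2.731e+08) / (3.947e+09 + 2.731e+08) ≈ 0.8706.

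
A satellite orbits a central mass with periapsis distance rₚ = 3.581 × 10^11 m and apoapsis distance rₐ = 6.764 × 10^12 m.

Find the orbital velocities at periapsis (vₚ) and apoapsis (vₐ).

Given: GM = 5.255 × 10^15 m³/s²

Use the vis-viva equation v² = GM(2/r − 1/a) with a = (rₚ + rₐ)/2 = (3.581e+11 + 6.764e+12)/2 = 3.56105e+12 m.
vₚ = √(GM · (2/rₚ − 1/a)) = √(5.255e+15 · (2/3.581e+11 − 1/3.56105e+12)) m/s ≈ 167 m/s = 167 m/s.
vₐ = √(GM · (2/rₐ − 1/a)) = √(5.255e+15 · (2/6.764e+12 − 1/3.56105e+12)) m/s ≈ 8.839 m/s = 8.839 m/s.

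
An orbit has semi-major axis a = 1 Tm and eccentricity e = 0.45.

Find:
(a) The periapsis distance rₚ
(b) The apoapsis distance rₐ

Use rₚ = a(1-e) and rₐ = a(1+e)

Convert to SI: a = 1 Tm = 1e+12 m.
(a) rₚ = a(1 − e) = 1e+12 · (1 − 0.45) = 1e+12 · 0.55 ≈ 5.5e+11 m = 550 Gm.
(b) rₐ = a(1 + e) = 1e+12 · (1 + 0.45) = 1e+12 · 1.45 ≈ 1.45e+12 m = 1.45 Tm.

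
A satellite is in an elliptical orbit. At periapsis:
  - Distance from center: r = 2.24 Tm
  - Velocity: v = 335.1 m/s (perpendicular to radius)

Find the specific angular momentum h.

Convert to SI: r = 2.24 Tm = 2.24e+12 m.
With v perpendicular to r, h = r · v.
h = 2.24e+12 · 335.1 m²/s ≈ 7.506e+14 m²/s.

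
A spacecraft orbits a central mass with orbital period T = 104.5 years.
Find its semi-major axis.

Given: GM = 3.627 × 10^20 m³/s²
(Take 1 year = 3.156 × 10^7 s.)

Convert to SI: T = 104.5 years = 3.29802e+09 s.
Invert Kepler's third law: a = (GM · T² / (4π²))^(1/3).
Substituting T = 3.29802e+09 s and GM = 3.627e+20 m³/s²:
a = (3.627e+20 · (3.29802e+09)² / (4π²))^(1/3) m
a ≈ 4.641e+12 m = 4.641 Tm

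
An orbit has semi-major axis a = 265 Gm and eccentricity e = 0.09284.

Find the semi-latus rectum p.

Convert to SI: a = 265 Gm = 2.65e+11 m.
p = a (1 − e²).
p = 2.65e+11 · (1 − (0.09284)²) = 2.65e+11 · 0.991381 ≈ 2.627e+11 m = 262.7 Gm.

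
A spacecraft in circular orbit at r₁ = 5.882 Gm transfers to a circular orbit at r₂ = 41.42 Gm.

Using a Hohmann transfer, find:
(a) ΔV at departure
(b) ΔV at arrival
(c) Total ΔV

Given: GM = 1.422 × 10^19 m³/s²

Convert to SI: r₁ = 5.882 Gm = 5.882e+09 m; r₂ = 41.42 Gm = 4.142e+10 m.
Transfer semi-major axis: a_t = (r₁ + r₂)/2 = (5.882e+09 + 4.142e+10)/2 = 2.3651e+10 m.
Circular speeds: v₁ = √(GM/r₁) = 49168.5 m/s, v₂ = √(GM/r₂) = 18528.7 m/s.
Transfer speeds (vis-viva v² = GM(2/r − 1/a_t)): v₁ᵗ = 65068 m/s, v₂ᵗ = 9240.22 m/s.
(a) ΔV₁ = |v₁ᵗ − v₁| ≈ 1.59e+04 m/s = 15.9 km/s.
(b) ΔV₂ = |v₂ − v₂ᵗ| ≈ 9288 m/s = 9.288 km/s.
(c) ΔV_total = ΔV₁ + ΔV₂ ≈ 2.519e+04 m/s = 25.19 km/s.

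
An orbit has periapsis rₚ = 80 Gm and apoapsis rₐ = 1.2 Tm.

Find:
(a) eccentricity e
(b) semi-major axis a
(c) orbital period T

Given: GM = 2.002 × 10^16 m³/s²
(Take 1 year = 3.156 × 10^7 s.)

Convert to SI: rₚ = 80 Gm = 8e+10 m; rₐ = 1.2 Tm = 1.2e+12 m.
(a) e = (rₐ − rₚ)/(rₐ + rₚ) = (1.2e+12 − 8e+10)/(1.2e+12 + 8e+10) ≈ 0.875
(b) a = (rₚ + rₐ)/2 = (8e+10 + 1.2e+12)/2 ≈ 6.4e+11 m
(c) With a = (rₚ + rₐ)/2 = 6.4e+11 m, T = 2π √(a³/GM) = 2π √((6.4e+11)³/2.002e+16) s ≈ 2.274e+10 s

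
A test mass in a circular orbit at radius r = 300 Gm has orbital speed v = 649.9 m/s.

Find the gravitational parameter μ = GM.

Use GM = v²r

Convert to SI: r = 300 Gm = 3e+11 m.
For a circular orbit v² = GM/r, so GM = v² · r.
GM = (649.9)² · 3e+11 m³/s² ≈ 1.267e+17 m³/s² = 1.267 × 10^17 m³/s².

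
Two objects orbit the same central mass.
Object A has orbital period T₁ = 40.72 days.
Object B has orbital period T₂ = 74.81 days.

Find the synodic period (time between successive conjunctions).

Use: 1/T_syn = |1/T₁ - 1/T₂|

Convert to SI: T₁ = 40.72 days = 3.51821e+06 s; T₂ = 74.81 days = 6.46358e+06 s.
T_syn = |T₁ · T₂ / (T₁ − T₂)|.
T_syn = |3.51821e+06 · 6.46358e+06 / (3.51821e+06 − 6.46358e+06)| s ≈ 7.721e+06 s = 89.36 days.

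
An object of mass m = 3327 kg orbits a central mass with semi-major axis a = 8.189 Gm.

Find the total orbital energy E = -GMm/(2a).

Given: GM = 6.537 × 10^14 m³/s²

Convert to SI: a = 8.189 Gm = 8.189e+09 m.
E = −GMm / (2a).
E = −6.537e+14 · 3327 / (2 · 8.189e+09) J ≈ -1.328e+08 J = -132.8 MJ.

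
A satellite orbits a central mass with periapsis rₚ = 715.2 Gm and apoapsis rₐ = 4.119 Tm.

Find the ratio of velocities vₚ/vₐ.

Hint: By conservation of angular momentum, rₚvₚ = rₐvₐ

Convert to SI: rₚ = 715.2 Gm = 7.152e+11 m; rₐ = 4.119 Tm = 4.119e+12 m.
Conservation of angular momentum gives rₚvₚ = rₐvₐ, so vₚ/vₐ = rₐ/rₚ.
vₚ/vₐ = 4.119e+12 / 7.152e+11 ≈ 5.759.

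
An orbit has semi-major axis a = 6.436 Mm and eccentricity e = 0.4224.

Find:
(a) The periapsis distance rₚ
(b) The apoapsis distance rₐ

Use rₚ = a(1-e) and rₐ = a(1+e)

Convert to SI: a = 6.436 Mm = 6.436e+06 m.
(a) rₚ = a(1 − e) = 6.436e+06 · (1 − 0.4224) = 6.436e+06 · 0.5776 ≈ 3.717e+06 m = 3.717 Mm.
(b) rₐ = a(1 + e) = 6.436e+06 · (1 + 0.4224) = 6.436e+06 · 1.4224 ≈ 9.155e+06 m = 9.155 Mm.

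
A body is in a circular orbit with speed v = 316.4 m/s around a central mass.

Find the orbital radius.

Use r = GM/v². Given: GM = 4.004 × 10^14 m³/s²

For a circular orbit, v² = GM / r, so r = GM / v².
r = 4.004e+14 / (316.4)² m ≈ 4e+09 m = 4 Gm.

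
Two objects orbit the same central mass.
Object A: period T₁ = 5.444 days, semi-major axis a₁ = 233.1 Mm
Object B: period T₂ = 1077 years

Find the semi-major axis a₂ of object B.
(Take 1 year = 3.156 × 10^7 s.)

Convert to SI: T₁ = 5.444 days = 470362 s; a₁ = 233.1 Mm = 2.331e+08 m; T₂ = 1077 years = 3.39901e+10 s.
Kepler's third law: (T₁/T₂)² = (a₁/a₂)³ ⇒ a₂ = a₁ · (T₂/T₁)^(2/3).
T₂/T₁ = 3.39901e+10 / 470362 = 72263.8.
a₂ = 2.331e+08 · (72263.8)^(2/3) m ≈ 4.044e+11 m = 404.4 Gm.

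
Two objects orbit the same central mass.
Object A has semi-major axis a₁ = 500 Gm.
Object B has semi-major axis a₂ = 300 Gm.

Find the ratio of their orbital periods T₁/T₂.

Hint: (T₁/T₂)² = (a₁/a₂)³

Convert to SI: a₁ = 500 Gm = 5e+11 m; a₂ = 300 Gm = 3e+11 m.
From Kepler's third law, (T₁/T₂)² = (a₁/a₂)³, so T₁/T₂ = (a₁/a₂)^(3/2).
a₁/a₂ = 5e+11 / 3e+11 = 1.66667.
T₁/T₂ = (1.66667)^(3/2) ≈ 2.152.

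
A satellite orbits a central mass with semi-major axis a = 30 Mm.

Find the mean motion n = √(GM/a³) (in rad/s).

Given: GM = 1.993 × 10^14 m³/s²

Convert to SI: a = 30 Mm = 3e+07 m.
n = √(GM / a³).
n = √(1.993e+14 / (3e+07)³) rad/s ≈ 8.592e-05 rad/s.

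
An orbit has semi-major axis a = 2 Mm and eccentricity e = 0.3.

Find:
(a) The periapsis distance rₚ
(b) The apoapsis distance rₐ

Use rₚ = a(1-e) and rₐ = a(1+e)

Convert to SI: a = 2 Mm = 2e+06 m.
(a) rₚ = a(1 − e) = 2e+06 · (1 − 0.3) = 2e+06 · 0.7 ≈ 1.4e+06 m = 1.4 Mm.
(b) rₐ = a(1 + e) = 2e+06 · (1 + 0.3) = 2e+06 · 1.3 ≈ 2.6e+06 m = 2.6 Mm.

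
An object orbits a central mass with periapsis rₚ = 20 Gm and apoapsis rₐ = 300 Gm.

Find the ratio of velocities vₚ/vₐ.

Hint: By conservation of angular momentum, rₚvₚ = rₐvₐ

Convert to SI: rₚ = 20 Gm = 2e+10 m; rₐ = 300 Gm = 3e+11 m.
Conservation of angular momentum gives rₚvₚ = rₐvₐ, so vₚ/vₐ = rₐ/rₚ.
vₚ/vₐ = 3e+11 / 2e+10 ≈ 15.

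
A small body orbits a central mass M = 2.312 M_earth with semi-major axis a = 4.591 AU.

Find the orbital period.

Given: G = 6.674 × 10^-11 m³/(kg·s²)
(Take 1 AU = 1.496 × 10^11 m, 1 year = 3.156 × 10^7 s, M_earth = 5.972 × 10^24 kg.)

Convert to SI: a = 4.591 AU = 6.86814e+11 m; M = 2.312 M_earth = 1.38073e+25 kg.
GM = G · M = 6.674e-11 · 1.38073e+25 = 9.21497e+14 m³/s².
Kepler's third law: T = 2π √(a³ / GM).
Substituting a = 6.86814e+11 m and GM = 9.21497e+14 m³/s²:
T = 2π √((6.86814e+11)³ / 9.21497e+14) s
T ≈ 1.178e+11 s = 3733 years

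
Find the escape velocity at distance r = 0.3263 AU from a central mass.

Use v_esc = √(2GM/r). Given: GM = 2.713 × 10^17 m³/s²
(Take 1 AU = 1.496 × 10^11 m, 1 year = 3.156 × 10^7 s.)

Convert to SI: r = 0.3263 AU = 4.88145e+10 m.
Escape velocity comes from setting total energy to zero: ½v² − GM/r = 0 ⇒ v_esc = √(2GM / r).
v_esc = √(2 · 2.713e+17 / 4.88145e+10) m/s ≈ 3334 m/s = 0.7033 AU/year.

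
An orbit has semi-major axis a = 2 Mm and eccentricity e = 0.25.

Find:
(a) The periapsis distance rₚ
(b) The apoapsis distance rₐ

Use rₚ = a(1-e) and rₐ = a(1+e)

Convert to SI: a = 2 Mm = 2e+06 m.
(a) rₚ = a(1 − e) = 2e+06 · (1 − 0.25) = 2e+06 · 0.75 ≈ 1.5e+06 m = 1.5 Mm.
(b) rₐ = a(1 + e) = 2e+06 · (1 + 0.25) = 2e+06 · 1.25 ≈ 2.5e+06 m = 2.5 Mm.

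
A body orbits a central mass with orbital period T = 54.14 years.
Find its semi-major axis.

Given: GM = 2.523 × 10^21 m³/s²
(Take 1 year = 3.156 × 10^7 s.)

Convert to SI: T = 54.14 years = 1.70866e+09 s.
Invert Kepler's third law: a = (GM · T² / (4π²))^(1/3).
Substituting T = 1.70866e+09 s and GM = 2.523e+21 m³/s²:
a = (2.523e+21 · (1.70866e+09)² / (4π²))^(1/3) m
a ≈ 5.714e+12 m = 5.714 Tm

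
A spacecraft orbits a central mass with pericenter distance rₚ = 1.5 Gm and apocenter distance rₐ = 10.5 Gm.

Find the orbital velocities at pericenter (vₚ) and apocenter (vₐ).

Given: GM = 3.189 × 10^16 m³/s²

Convert to SI: rₚ = 1.5 Gm = 1.5e+09 m; rₐ = 10.5 Gm = 1.05e+10 m.
Use the vis-viva equation v² = GM(2/r − 1/a) with a = (rₚ + rₐ)/2 = (1.5e+09 + 1.05e+10)/2 = 6e+09 m.
vₚ = √(GM · (2/rₚ − 1/a)) = √(3.189e+16 · (2/1.5e+09 − 1/6e+09)) m/s ≈ 6100 m/s = 6.1 km/s.
vₐ = √(GM · (2/rₐ − 1/a)) = √(3.189e+16 · (2/1.05e+10 − 1/6e+09)) m/s ≈ 871.4 m/s = 871.4 m/s.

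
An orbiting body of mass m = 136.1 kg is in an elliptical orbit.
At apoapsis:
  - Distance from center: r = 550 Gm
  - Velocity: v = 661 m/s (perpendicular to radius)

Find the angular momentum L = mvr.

Convert to SI: r = 550 Gm = 5.5e+11 m.
Since v is perpendicular to r, L = m · v · r.
L = 136.1 · 661 · 5.5e+11 kg·m²/s ≈ 4.948e+16 kg·m²/s.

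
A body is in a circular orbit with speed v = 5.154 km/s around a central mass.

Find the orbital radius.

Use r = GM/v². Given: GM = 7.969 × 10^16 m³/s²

Convert to SI: v = 5.154 km/s = 5154 m/s.
For a circular orbit, v² = GM / r, so r = GM / v².
r = 7.969e+16 / (5154)² m ≈ 3e+09 m = 3 Gm.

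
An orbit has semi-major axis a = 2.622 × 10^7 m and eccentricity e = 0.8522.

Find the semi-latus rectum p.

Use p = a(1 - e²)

p = a (1 − e²).
p = 2.622e+07 · (1 − (0.8522)²) = 2.622e+07 · 0.273755 ≈ 7.178e+06 m = 7.178 × 10^6 m.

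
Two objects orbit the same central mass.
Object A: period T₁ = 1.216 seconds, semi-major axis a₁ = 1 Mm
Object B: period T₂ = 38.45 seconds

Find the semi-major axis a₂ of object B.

Convert to SI: a₁ = 1 Mm = 1e+06 m.
Kepler's third law: (T₁/T₂)² = (a₁/a₂)³ ⇒ a₂ = a₁ · (T₂/T₁)^(2/3).
T₂/T₁ = 38.45 / 1.216 = 31.6201.
a₂ = 1e+06 · (31.6201)^(2/3) m ≈ 9.999e+06 m = 9.999 Mm.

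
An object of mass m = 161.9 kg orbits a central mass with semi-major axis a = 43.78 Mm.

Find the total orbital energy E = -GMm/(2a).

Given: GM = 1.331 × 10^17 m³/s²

Convert to SI: a = 43.78 Mm = 4.378e+07 m.
E = −GMm / (2a).
E = −1.331e+17 · 161.9 / (2 · 4.378e+07) J ≈ -2.461e+11 J = -246.1 GJ.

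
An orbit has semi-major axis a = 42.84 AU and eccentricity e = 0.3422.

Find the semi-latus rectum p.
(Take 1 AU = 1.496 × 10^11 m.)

Convert to SI: a = 42.84 AU = 6.40886e+12 m.
p = a (1 − e²).
p = 6.40886e+12 · (1 − (0.3422)²) = 6.40886e+12 · 0.882899 ≈ 5.658e+12 m = 37.82 AU.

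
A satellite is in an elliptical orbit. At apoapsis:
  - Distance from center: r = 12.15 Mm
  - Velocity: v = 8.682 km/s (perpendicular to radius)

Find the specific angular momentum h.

Convert to SI: r = 12.15 Mm = 1.215e+07 m; v = 8.682 km/s = 8682 m/s.
With v perpendicular to r, h = r · v.
h = 1.215e+07 · 8682 m²/s ≈ 1.055e+11 m²/s.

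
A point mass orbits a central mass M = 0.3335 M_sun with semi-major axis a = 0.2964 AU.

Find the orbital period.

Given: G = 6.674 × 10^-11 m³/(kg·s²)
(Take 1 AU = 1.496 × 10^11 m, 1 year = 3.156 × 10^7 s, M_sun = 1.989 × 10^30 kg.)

Convert to SI: a = 0.2964 AU = 4.43414e+10 m; M = 0.3335 M_sun = 6.63332e+29 kg.
GM = G · M = 6.674e-11 · 6.63332e+29 = 4.42707e+19 m³/s².
Kepler's third law: T = 2π √(a³ / GM).
Substituting a = 4.43414e+10 m and GM = 4.42707e+19 m³/s²:
T = 2π √((4.43414e+10)³ / 4.42707e+19) s
T ≈ 8.817e+06 s = 0.2794 years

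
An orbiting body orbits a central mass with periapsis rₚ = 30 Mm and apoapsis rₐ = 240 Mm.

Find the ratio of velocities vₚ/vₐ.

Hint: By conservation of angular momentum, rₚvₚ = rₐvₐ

Convert to SI: rₚ = 30 Mm = 3e+07 m; rₐ = 240 Mm = 2.4e+08 m.
Conservation of angular momentum gives rₚvₚ = rₐvₐ, so vₚ/vₐ = rₐ/rₚ.
vₚ/vₐ = 2.4e+08 / 3e+07 ≈ 8.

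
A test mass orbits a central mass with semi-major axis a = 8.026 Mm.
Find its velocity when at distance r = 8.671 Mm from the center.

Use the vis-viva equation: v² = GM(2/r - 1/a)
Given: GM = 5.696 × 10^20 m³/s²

Convert to SI: a = 8.026 Mm = 8.026e+06 m; r = 8.671 Mm = 8.671e+06 m.
Vis-viva: v = √(GM · (2/r − 1/a)).
2/r − 1/a = 2/8.671e+06 − 1/8.026e+06 = 1.06059e-07 m⁻¹.
v = √(5.696e+20 · 1.06059e-07) m/s ≈ 7.772e+06 m/s = 7772 km/s.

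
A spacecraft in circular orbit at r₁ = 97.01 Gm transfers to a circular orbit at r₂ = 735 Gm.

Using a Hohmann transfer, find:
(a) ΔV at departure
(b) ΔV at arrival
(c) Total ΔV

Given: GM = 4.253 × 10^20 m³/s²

Convert to SI: r₁ = 97.01 Gm = 9.701e+10 m; r₂ = 735 Gm = 7.35e+11 m.
Transfer semi-major axis: a_t = (r₁ + r₂)/2 = (9.701e+10 + 7.35e+11)/2 = 4.16005e+11 m.
Circular speeds: v₁ = √(GM/r₁) = 66212.4 m/s, v₂ = √(GM/r₂) = 24054.9 m/s.
Transfer speeds (vis-viva v² = GM(2/r − 1/a_t)): v₁ᵗ = 88010.4 m/s, v₂ᵗ = 11616.2 m/s.
(a) ΔV₁ = |v₁ᵗ − v₁| ≈ 2.18e+04 m/s = 21.8 km/s.
(b) ΔV₂ = |v₂ − v₂ᵗ| ≈ 1.244e+04 m/s = 12.44 km/s.
(c) ΔV_total = ΔV₁ + ΔV₂ ≈ 3.424e+04 m/s = 34.24 km/s.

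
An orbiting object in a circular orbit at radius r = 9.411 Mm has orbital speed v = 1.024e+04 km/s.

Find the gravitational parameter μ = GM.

Convert to SI: r = 9.411 Mm = 9.411e+06 m; v = 1.024e+04 km/s = 1.024e+07 m/s.
For a circular orbit v² = GM/r, so GM = v² · r.
GM = (1.024e+07)² · 9.411e+06 m³/s² ≈ 9.868e+20 m³/s² = 9.868 × 10^20 m³/s².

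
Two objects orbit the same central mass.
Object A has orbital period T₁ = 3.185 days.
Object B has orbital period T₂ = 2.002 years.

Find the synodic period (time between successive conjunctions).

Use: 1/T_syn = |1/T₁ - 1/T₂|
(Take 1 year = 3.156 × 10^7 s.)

Convert to SI: T₁ = 3.185 days = 275184 s; T₂ = 2.002 years = 6.31831e+07 s.
T_syn = |T₁ · T₂ / (T₁ − T₂)|.
T_syn = |275184 · 6.31831e+07 / (275184 − 6.31831e+07)| s ≈ 2.764e+05 s = 3.199 days.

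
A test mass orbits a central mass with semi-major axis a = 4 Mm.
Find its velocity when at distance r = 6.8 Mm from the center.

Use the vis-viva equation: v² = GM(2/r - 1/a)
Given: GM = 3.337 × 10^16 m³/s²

Convert to SI: a = 4 Mm = 4e+06 m; r = 6.8 Mm = 6.8e+06 m.
Vis-viva: v = √(GM · (2/r − 1/a)).
2/r − 1/a = 2/6.8e+06 − 1/4e+06 = 4.41176e-08 m⁻¹.
v = √(3.337e+16 · 4.41176e-08) m/s ≈ 3.837e+04 m/s = 38.37 km/s.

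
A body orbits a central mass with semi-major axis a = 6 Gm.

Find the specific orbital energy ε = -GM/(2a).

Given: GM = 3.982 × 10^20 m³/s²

Convert to SI: a = 6 Gm = 6e+09 m.
ε = −GM / (2a).
ε = −3.982e+20 / (2 · 6e+09) J/kg ≈ -3.318e+10 J/kg = -33.18 GJ/kg.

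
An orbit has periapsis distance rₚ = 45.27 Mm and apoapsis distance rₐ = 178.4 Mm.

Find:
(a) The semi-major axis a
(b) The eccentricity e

Convert to SI: rₚ = 45.27 Mm = 4.527e+07 m; rₐ = 178.4 Mm = 1.784e+08 m.
(a) a = (rₚ + rₐ) / 2 = (4.527e+07 + 1.784e+08) / 2 ≈ 1.118e+08 m = 111.8 Mm.
(b) e = (rₐ − rₚ) / (rₐ + rₚ) = (1.784e+08 − 4.527e+07) / (1.784e+08 + 4.527e+07) ≈ 0.5952.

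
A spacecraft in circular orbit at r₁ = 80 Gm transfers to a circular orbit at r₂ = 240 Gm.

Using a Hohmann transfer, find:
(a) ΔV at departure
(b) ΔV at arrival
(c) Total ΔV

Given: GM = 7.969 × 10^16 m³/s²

Convert to SI: r₁ = 80 Gm = 8e+10 m; r₂ = 240 Gm = 2.4e+11 m.
Transfer semi-major axis: a_t = (r₁ + r₂)/2 = (8e+10 + 2.4e+11)/2 = 1.6e+11 m.
Circular speeds: v₁ = √(GM/r₁) = 998.061 m/s, v₂ = √(GM/r₂) = 576.231 m/s.
Transfer speeds (vis-viva v² = GM(2/r − 1/a_t)): v₁ᵗ = 1222.37 m/s, v₂ᵗ = 407.457 m/s.
(a) ΔV₁ = |v₁ᵗ − v₁| ≈ 224.3 m/s = 224.3 m/s.
(b) ΔV₂ = |v₂ − v₂ᵗ| ≈ 168.8 m/s = 168.8 m/s.
(c) ΔV_total = ΔV₁ + ΔV₂ ≈ 393.1 m/s = 393.1 m/s.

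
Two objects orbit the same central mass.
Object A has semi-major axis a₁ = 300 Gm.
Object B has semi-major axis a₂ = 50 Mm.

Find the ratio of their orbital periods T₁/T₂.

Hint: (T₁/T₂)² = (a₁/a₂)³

Convert to SI: a₁ = 300 Gm = 3e+11 m; a₂ = 50 Mm = 5e+07 m.
From Kepler's third law, (T₁/T₂)² = (a₁/a₂)³, so T₁/T₂ = (a₁/a₂)^(3/2).
a₁/a₂ = 3e+11 / 5e+07 = 6000.
T₁/T₂ = (6000)^(3/2) ≈ 4.648e+05.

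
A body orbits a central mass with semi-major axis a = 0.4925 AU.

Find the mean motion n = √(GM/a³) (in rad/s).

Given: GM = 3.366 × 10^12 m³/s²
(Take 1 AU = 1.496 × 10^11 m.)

Convert to SI: a = 0.4925 AU = 7.3678e+10 m.
n = √(GM / a³).
n = √(3.366e+12 / (7.3678e+10)³) rad/s ≈ 9.174e-11 rad/s.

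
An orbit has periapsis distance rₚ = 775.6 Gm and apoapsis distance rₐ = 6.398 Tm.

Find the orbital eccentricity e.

Convert to SI: rₚ = 775.6 Gm = 7.756e+11 m; rₐ = 6.398 Tm = 6.398e+12 m.
e = (rₐ − rₚ) / (rₐ + rₚ).
e = (6.398e+12 − 7.756e+11) / (6.398e+12 + 7.756e+11) = 5.6224e+12 / 7.1736e+12 ≈ 0.7838.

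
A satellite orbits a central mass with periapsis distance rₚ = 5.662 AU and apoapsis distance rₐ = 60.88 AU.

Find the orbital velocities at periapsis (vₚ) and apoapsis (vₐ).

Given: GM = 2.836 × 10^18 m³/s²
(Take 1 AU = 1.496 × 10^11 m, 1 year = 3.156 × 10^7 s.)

Convert to SI: rₚ = 5.662 AU = 8.47035e+11 m; rₐ = 60.88 AU = 9.10765e+12 m.
Use the vis-viva equation v² = GM(2/r − 1/a) with a = (rₚ + rₐ)/2 = (8.47035e+11 + 9.10765e+12)/2 = 4.97734e+12 m.
vₚ = √(GM · (2/rₚ − 1/a)) = √(2.836e+18 · (2/8.47035e+11 − 1/4.97734e+12)) m/s ≈ 2475 m/s = 0.5222 AU/year.
vₐ = √(GM · (2/rₐ − 1/a)) = √(2.836e+18 · (2/9.10765e+12 − 1/4.97734e+12)) m/s ≈ 230.2 m/s = 0.04856 AU/year.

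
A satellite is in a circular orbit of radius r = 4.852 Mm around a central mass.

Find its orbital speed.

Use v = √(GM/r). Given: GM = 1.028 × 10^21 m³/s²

Convert to SI: r = 4.852 Mm = 4.852e+06 m.
For a circular orbit, gravity supplies the centripetal force, so v = √(GM / r).
v = √(1.028e+21 / 4.852e+06) m/s ≈ 1.456e+07 m/s = 1.456e+04 km/s.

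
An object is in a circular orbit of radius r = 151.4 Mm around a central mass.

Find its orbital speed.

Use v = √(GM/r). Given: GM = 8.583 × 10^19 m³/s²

Convert to SI: r = 151.4 Mm = 1.514e+08 m.
For a circular orbit, gravity supplies the centripetal force, so v = √(GM / r).
v = √(8.583e+19 / 1.514e+08) m/s ≈ 7.529e+05 m/s = 752.9 km/s.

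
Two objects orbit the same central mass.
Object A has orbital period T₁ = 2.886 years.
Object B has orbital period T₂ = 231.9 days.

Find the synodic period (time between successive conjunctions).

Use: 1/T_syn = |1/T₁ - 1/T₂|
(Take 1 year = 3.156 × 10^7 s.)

Convert to SI: T₁ = 2.886 years = 9.10822e+07 s; T₂ = 231.9 days = 2.00362e+07 s.
T_syn = |T₁ · T₂ / (T₁ − T₂)|.
T_syn = |9.10822e+07 · 2.00362e+07 / (9.10822e+07 − 2.00362e+07)| s ≈ 2.569e+07 s = 297.3 days.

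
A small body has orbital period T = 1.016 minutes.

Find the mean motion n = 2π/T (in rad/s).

Convert to SI: T = 1.016 minutes = 60.96 s.
n = 2π / T.
n = 2π / 60.96 s ≈ 0.1031 rad/s.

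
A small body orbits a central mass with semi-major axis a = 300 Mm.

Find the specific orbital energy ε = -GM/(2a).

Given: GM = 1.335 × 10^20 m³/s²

Convert to SI: a = 300 Mm = 3e+08 m.
ε = −GM / (2a).
ε = −1.335e+20 / (2 · 3e+08) J/kg ≈ -2.225e+11 J/kg = -222.5 GJ/kg.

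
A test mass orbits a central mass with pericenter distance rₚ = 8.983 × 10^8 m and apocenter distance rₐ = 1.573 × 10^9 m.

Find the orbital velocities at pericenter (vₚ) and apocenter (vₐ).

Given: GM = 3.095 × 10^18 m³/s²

Use the vis-viva equation v² = GM(2/r − 1/a) with a = (rₚ + rₐ)/2 = (8.983e+08 + 1.573e+09)/2 = 1.23565e+09 m.
vₚ = √(GM · (2/rₚ − 1/a)) = √(3.095e+18 · (2/8.983e+08 − 1/1.23565e+09)) m/s ≈ 6.623e+04 m/s = 66.23 km/s.
vₐ = √(GM · (2/rₐ − 1/a)) = √(3.095e+18 · (2/1.573e+09 − 1/1.23565e+09)) m/s ≈ 3.782e+04 m/s = 37.82 km/s.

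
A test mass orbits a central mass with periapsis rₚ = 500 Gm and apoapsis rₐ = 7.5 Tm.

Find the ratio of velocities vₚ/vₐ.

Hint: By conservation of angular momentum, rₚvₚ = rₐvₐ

Convert to SI: rₚ = 500 Gm = 5e+11 m; rₐ = 7.5 Tm = 7.5e+12 m.
Conservation of angular momentum gives rₚvₚ = rₐvₐ, so vₚ/vₐ = rₐ/rₚ.
vₚ/vₐ = 7.5e+12 / 5e+11 ≈ 15.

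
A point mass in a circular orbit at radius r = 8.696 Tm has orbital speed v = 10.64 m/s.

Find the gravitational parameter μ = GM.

Convert to SI: r = 8.696 Tm = 8.696e+12 m.
For a circular orbit v² = GM/r, so GM = v² · r.
GM = (10.64)² · 8.696e+12 m³/s² ≈ 9.845e+14 m³/s² = 9.845 × 10^14 m³/s².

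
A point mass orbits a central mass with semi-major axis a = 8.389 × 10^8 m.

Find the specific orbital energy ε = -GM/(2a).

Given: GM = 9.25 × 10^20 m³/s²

ε = −GM / (2a).
ε = −9.25e+20 / (2 · 8.389e+08) J/kg ≈ -5.513e+11 J/kg = -551.3 GJ/kg.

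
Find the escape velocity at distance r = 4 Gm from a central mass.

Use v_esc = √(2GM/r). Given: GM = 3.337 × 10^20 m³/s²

Convert to SI: r = 4 Gm = 4e+09 m.
Escape velocity comes from setting total energy to zero: ½v² − GM/r = 0 ⇒ v_esc = √(2GM / r).
v_esc = √(2 · 3.337e+20 / 4e+09) m/s ≈ 4.085e+05 m/s = 408.5 km/s.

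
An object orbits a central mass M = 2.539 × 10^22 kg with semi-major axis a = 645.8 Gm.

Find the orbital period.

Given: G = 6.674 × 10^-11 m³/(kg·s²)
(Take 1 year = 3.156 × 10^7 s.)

Convert to SI: a = 645.8 Gm = 6.458e+11 m.
GM = G · M = 6.674e-11 · 2.539e+22 = 1.69453e+12 m³/s².
Kepler's third law: T = 2π √(a³ / GM).
Substituting a = 6.458e+11 m and GM = 1.69453e+12 m³/s²:
T = 2π √((6.458e+11)³ / 1.69453e+12) s
T ≈ 2.505e+12 s = 7.937e+04 years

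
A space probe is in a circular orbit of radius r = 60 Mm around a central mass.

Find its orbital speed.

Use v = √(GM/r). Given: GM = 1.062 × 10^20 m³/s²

Convert to SI: r = 60 Mm = 6e+07 m.
For a circular orbit, gravity supplies the centripetal force, so v = √(GM / r).
v = √(1.062e+20 / 6e+07) m/s ≈ 1.33e+06 m/s = 1330 km/s.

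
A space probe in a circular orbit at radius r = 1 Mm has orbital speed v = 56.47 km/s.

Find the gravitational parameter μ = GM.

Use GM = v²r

Convert to SI: r = 1 Mm = 1e+06 m; v = 56.47 km/s = 56470 m/s.
For a circular orbit v² = GM/r, so GM = v² · r.
GM = (56470)² · 1e+06 m³/s² ≈ 3.189e+15 m³/s² = 3.189 × 10^15 m³/s².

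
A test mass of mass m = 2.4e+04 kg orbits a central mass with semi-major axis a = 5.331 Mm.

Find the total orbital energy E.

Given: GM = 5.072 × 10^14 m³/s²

Convert to SI: a = 5.331 Mm = 5.331e+06 m.
E = −GMm / (2a).
E = −5.072e+14 · 2.4e+04 / (2 · 5.331e+06) J ≈ -1.142e+12 J = -1.142 TJ.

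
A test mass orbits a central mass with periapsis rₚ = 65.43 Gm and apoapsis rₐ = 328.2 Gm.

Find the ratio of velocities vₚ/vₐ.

Convert to SI: rₚ = 65.43 Gm = 6.543e+10 m; rₐ = 328.2 Gm = 3.282e+11 m.
Conservation of angular momentum gives rₚvₚ = rₐvₐ, so vₚ/vₐ = rₐ/rₚ.
vₚ/vₐ = 3.282e+11 / 6.543e+10 ≈ 5.016.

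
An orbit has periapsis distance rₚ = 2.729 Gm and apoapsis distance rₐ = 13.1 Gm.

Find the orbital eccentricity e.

Convert to SI: rₚ = 2.729 Gm = 2.729e+09 m; rₐ = 13.1 Gm = 1.31e+10 m.
e = (rₐ − rₚ) / (rₐ + rₚ).
e = (1.31e+10 − 2.729e+09) / (1.31e+10 + 2.729e+09) = 1.0371e+10 / 1.5829e+10 ≈ 0.6552.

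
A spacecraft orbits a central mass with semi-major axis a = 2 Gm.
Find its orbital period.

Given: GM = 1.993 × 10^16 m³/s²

Convert to SI: a = 2 Gm = 2e+09 m.
Kepler's third law: T = 2π √(a³ / GM).
Substituting a = 2e+09 m and GM = 1.993e+16 m³/s²:
T = 2π √((2e+09)³ / 1.993e+16) s
T ≈ 3.981e+06 s = 46.07 days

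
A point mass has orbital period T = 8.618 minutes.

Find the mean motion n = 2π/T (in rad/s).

Convert to SI: T = 8.618 minutes = 517.08 s.
n = 2π / T.
n = 2π / 517.08 s ≈ 0.01215 rad/s.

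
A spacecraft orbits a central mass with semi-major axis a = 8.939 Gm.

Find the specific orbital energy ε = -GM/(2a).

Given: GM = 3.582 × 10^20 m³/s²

Convert to SI: a = 8.939 Gm = 8.939e+09 m.
ε = −GM / (2a).
ε = −3.582e+20 / (2 · 8.939e+09) J/kg ≈ -2.004e+10 J/kg = -20.04 GJ/kg.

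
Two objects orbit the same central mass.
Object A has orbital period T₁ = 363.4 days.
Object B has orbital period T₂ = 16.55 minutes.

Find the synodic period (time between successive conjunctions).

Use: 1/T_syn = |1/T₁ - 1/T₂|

Convert to SI: T₁ = 363.4 days = 3.13978e+07 s; T₂ = 16.55 minutes = 993 s.
T_syn = |T₁ · T₂ / (T₁ − T₂)|.
T_syn = |3.13978e+07 · 993 / (3.13978e+07 − 993)| s ≈ 993 s = 16.55 minutes.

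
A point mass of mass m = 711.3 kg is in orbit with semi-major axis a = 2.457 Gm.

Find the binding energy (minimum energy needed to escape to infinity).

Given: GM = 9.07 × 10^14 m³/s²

Convert to SI: a = 2.457 Gm = 2.457e+09 m.
Total orbital energy is E = −GMm/(2a); binding energy is E_bind = −E = GMm/(2a).
E_bind = 9.07e+14 · 711.3 / (2 · 2.457e+09) J ≈ 1.313e+08 J = 131.3 MJ.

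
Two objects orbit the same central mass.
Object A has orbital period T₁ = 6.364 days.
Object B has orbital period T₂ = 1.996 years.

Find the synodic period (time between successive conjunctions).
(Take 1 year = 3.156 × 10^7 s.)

Convert to SI: T₁ = 6.364 days = 549850 s; T₂ = 1.996 years = 6.29938e+07 s.
T_syn = |T₁ · T₂ / (T₁ − T₂)|.
T_syn = |549850 · 6.29938e+07 / (549850 − 6.29938e+07)| s ≈ 5.547e+05 s = 6.42 days.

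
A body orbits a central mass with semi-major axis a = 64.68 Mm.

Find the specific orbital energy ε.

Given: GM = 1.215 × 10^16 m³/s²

Convert to SI: a = 64.68 Mm = 6.468e+07 m.
ε = −GM / (2a).
ε = −1.215e+16 / (2 · 6.468e+07) J/kg ≈ -9.392e+07 J/kg = -93.92 MJ/kg.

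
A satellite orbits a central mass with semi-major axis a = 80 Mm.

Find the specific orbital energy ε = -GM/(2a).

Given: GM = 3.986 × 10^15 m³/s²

Convert to SI: a = 80 Mm = 8e+07 m.
ε = −GM / (2a).
ε = −3.986e+15 / (2 · 8e+07) J/kg ≈ -2.491e+07 J/kg = -24.91 MJ/kg.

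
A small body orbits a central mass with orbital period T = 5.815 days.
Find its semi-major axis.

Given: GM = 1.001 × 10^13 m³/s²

Convert to SI: T = 5.815 days = 502416 s.
Invert Kepler's third law: a = (GM · T² / (4π²))^(1/3).
Substituting T = 502416 s and GM = 1.001e+13 m³/s²:
a = (1.001e+13 · (502416)² / (4π²))^(1/3) m
a ≈ 4e+07 m = 40 Mm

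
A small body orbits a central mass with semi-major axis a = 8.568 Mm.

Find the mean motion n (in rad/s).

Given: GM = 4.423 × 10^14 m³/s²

Convert to SI: a = 8.568 Mm = 8.568e+06 m.
n = √(GM / a³).
n = √(4.423e+14 / (8.568e+06)³) rad/s ≈ 0.0008386 rad/s.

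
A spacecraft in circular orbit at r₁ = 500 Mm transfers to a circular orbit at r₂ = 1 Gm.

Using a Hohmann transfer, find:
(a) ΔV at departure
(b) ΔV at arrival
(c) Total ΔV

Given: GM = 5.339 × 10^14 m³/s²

Convert to SI: r₁ = 500 Mm = 5e+08 m; r₂ = 1 Gm = 1e+09 m.
Transfer semi-major axis: a_t = (r₁ + r₂)/2 = (5e+08 + 1e+09)/2 = 7.5e+08 m.
Circular speeds: v₁ = √(GM/r₁) = 1033.34 m/s, v₂ = √(GM/r₂) = 730.685 m/s.
Transfer speeds (vis-viva v² = GM(2/r − 1/a_t)): v₁ᵗ = 1193.2 m/s, v₂ᵗ = 596.601 m/s.
(a) ΔV₁ = |v₁ᵗ − v₁| ≈ 159.9 m/s = 159.9 m/s.
(b) ΔV₂ = |v₂ − v₂ᵗ| ≈ 134.1 m/s = 134.1 m/s.
(c) ΔV_total = ΔV₁ + ΔV₂ ≈ 293.9 m/s = 293.9 m/s.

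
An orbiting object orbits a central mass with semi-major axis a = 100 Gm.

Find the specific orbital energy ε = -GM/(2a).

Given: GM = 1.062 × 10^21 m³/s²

Convert to SI: a = 100 Gm = 1e+11 m.
ε = −GM / (2a).
ε = −1.062e+21 / (2 · 1e+11) J/kg ≈ -5.31e+09 J/kg = -5.31 GJ/kg.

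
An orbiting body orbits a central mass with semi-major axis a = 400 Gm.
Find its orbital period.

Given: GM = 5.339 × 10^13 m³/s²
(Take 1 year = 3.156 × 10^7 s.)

Convert to SI: a = 400 Gm = 4e+11 m.
Kepler's third law: T = 2π √(a³ / GM).
Substituting a = 4e+11 m and GM = 5.339e+13 m³/s²:
T = 2π √((4e+11)³ / 5.339e+13) s
T ≈ 2.175e+11 s = 6893 years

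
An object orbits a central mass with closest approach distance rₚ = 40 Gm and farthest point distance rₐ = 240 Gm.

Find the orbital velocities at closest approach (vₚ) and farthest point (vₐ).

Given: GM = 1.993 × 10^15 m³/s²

Convert to SI: rₚ = 40 Gm = 4e+10 m; rₐ = 240 Gm = 2.4e+11 m.
Use the vis-viva equation v² = GM(2/r − 1/a) with a = (rₚ + rₐ)/2 = (4e+10 + 2.4e+11)/2 = 1.4e+11 m.
vₚ = √(GM · (2/rₚ − 1/a)) = √(1.993e+15 · (2/4e+10 − 1/1.4e+11)) m/s ≈ 292.3 m/s = 292.3 m/s.
vₐ = √(GM · (2/rₐ − 1/a)) = √(1.993e+15 · (2/2.4e+11 − 1/1.4e+11)) m/s ≈ 48.71 m/s = 48.71 m/s.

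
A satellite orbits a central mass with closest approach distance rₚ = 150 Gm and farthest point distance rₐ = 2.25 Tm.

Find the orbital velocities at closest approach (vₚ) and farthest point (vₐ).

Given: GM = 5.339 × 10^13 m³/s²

Convert to SI: rₚ = 150 Gm = 1.5e+11 m; rₐ = 2.25 Tm = 2.25e+12 m.
Use the vis-viva equation v² = GM(2/r − 1/a) with a = (rₚ + rₐ)/2 = (1.5e+11 + 2.25e+12)/2 = 1.2e+12 m.
vₚ = √(GM · (2/rₚ − 1/a)) = √(5.339e+13 · (2/1.5e+11 − 1/1.2e+12)) m/s ≈ 25.83 m/s = 25.83 m/s.
vₐ = √(GM · (2/rₐ − 1/a)) = √(5.339e+13 · (2/2.25e+12 − 1/1.2e+12)) m/s ≈ 1.722 m/s = 1.722 m/s.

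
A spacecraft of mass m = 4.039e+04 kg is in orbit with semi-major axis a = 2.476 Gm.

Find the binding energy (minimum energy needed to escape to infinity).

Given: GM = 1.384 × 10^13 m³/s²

Convert to SI: a = 2.476 Gm = 2.476e+09 m.
Total orbital energy is E = −GMm/(2a); binding energy is E_bind = −E = GMm/(2a).
E_bind = 1.384e+13 · 4.039e+04 / (2 · 2.476e+09) J ≈ 1.129e+08 J = 112.9 MJ.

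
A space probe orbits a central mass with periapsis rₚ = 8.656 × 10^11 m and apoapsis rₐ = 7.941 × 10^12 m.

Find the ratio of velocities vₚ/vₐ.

Conservation of angular momentum gives rₚvₚ = rₐvₐ, so vₚ/vₐ = rₐ/rₚ.
vₚ/vₐ = 7.941e+12 / 8.656e+11 ≈ 9.174.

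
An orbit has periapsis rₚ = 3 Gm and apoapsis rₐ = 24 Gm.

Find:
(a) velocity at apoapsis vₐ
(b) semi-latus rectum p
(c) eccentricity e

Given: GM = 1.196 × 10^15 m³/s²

Convert to SI: rₚ = 3 Gm = 3e+09 m; rₐ = 24 Gm = 2.4e+10 m.
(a) With a = (rₚ + rₐ)/2 = 1.35e+10 m, vₐ = √(GM (2/rₐ − 1/a)) = √(1.196e+15 · (2/2.4e+10 − 1/1.35e+10)) m/s ≈ 105.2 m/s
(b) From a = (rₚ + rₐ)/2 = 1.35e+10 m and e = (rₐ − rₚ)/(rₐ + rₚ) = 0.777778, p = a(1 − e²) = 1.35e+10 · (1 − (0.777778)²) ≈ 5.333e+09 m
(c) e = (rₐ − rₚ)/(rₐ + rₚ) = (2.4e+10 − 3e+09)/(2.4e+10 + 3e+09) ≈ 0.7778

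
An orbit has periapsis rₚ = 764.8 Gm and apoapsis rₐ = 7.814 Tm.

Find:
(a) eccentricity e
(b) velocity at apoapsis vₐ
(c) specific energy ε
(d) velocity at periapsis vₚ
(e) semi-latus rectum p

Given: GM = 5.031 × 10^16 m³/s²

Convert to SI: rₚ = 764.8 Gm = 7.648e+11 m; rₐ = 7.814 Tm = 7.814e+12 m.
(a) e = (rₐ − rₚ)/(rₐ + rₚ) = (7.814e+12 − 7.648e+11)/(7.814e+12 + 7.648e+11) ≈ 0.8217
(b) With a = (rₚ + rₐ)/2 = 4.2894e+12 m, vₐ = √(GM (2/rₐ − 1/a)) = √(5.031e+16 · (2/7.814e+12 − 1/4.2894e+12)) m/s ≈ 33.88 m/s
(c) With a = (rₚ + rₐ)/2 = 4.2894e+12 m, ε = −GM/(2a) = −5.031e+16/(2 · 4.2894e+12) J/kg ≈ -5864 J/kg
(d) With a = (rₚ + rₐ)/2 = 4.2894e+12 m, vₚ = √(GM (2/rₚ − 1/a)) = √(5.031e+16 · (2/7.648e+11 − 1/4.2894e+12)) m/s ≈ 346.2 m/s
(e) From a = (rₚ + rₐ)/2 = 4.2894e+12 m and e = (rₐ − rₚ)/(rₐ + rₚ) = 0.8217, p = a(1 − e²) = 4.2894e+12 · (1 − (0.8217)²) ≈ 1.393e+12 m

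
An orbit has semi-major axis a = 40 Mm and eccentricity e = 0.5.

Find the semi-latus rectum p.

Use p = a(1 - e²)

Convert to SI: a = 40 Mm = 4e+07 m.
p = a (1 − e²).
p = 4e+07 · (1 − (0.5)²) = 4e+07 · 0.75 ≈ 3e+07 m = 30 Mm.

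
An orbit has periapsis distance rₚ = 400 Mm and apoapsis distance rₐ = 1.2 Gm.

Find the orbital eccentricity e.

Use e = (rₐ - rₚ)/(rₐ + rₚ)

Convert to SI: rₚ = 400 Mm = 4e+08 m; rₐ = 1.2 Gm = 1.2e+09 m.
e = (rₐ − rₚ) / (rₐ + rₚ).
e = (1.2e+09 − 4e+08) / (1.2e+09 + 4e+08) = 8e+08 / 1.6e+09 ≈ 0.5.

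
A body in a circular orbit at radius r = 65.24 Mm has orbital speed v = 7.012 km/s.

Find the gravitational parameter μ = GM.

Convert to SI: r = 65.24 Mm = 6.524e+07 m; v = 7.012 km/s = 7012 m/s.
For a circular orbit v² = GM/r, so GM = v² · r.
GM = (7012)² · 6.524e+07 m³/s² ≈ 3.208e+15 m³/s² = 3.208 × 10^15 m³/s².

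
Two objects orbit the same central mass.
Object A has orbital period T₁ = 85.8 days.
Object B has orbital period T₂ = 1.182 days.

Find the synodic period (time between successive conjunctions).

Convert to SI: T₁ = 85.8 days = 7.41312e+06 s; T₂ = 1.182 days = 102125 s.
T_syn = |T₁ · T₂ / (T₁ − T₂)|.
T_syn = |7.41312e+06 · 102125 / (7.41312e+06 − 102125)| s ≈ 1.036e+05 s = 1.199 days.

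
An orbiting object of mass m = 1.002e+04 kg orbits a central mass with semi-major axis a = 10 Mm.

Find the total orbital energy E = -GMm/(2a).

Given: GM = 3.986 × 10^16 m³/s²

Convert to SI: a = 10 Mm = 1e+07 m.
E = −GMm / (2a).
E = −3.986e+16 · 1.002e+04 / (2 · 1e+07) J ≈ -1.997e+13 J = -19.97 TJ.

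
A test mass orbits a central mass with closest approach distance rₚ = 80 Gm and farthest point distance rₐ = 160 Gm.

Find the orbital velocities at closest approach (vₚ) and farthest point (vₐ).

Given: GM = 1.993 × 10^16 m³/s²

Convert to SI: rₚ = 80 Gm = 8e+10 m; rₐ = 160 Gm = 1.6e+11 m.
Use the vis-viva equation v² = GM(2/r − 1/a) with a = (rₚ + rₐ)/2 = (8e+10 + 1.6e+11)/2 = 1.2e+11 m.
vₚ = √(GM · (2/rₚ − 1/a)) = √(1.993e+16 · (2/8e+10 − 1/1.2e+11)) m/s ≈ 576.3 m/s = 576.3 m/s.
vₐ = √(GM · (2/rₐ − 1/a)) = √(1.993e+16 · (2/1.6e+11 − 1/1.2e+11)) m/s ≈ 288.2 m/s = 288.2 m/s.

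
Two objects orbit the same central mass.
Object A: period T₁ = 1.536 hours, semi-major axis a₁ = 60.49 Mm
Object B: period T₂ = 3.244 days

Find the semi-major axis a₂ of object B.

Convert to SI: T₁ = 1.536 hours = 5529.6 s; a₁ = 60.49 Mm = 6.049e+07 m; T₂ = 3.244 days = 280282 s.
Kepler's third law: (T₁/T₂)² = (a₁/a₂)³ ⇒ a₂ = a₁ · (T₂/T₁)^(2/3).
T₂/T₁ = 280282 / 5529.6 = 50.6875.
a₂ = 6.049e+07 · (50.6875)^(2/3) m ≈ 8.285e+08 m = 828.5 Mm.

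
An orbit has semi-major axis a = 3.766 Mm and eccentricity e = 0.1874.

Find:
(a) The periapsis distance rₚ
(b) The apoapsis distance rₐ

Convert to SI: a = 3.766 Mm = 3.766e+06 m.
(a) rₚ = a(1 − e) = 3.766e+06 · (1 − 0.1874) = 3.766e+06 · 0.8126 ≈ 3.06e+06 m = 3.06 Mm.
(b) rₐ = a(1 + e) = 3.766e+06 · (1 + 0.1874) = 3.766e+06 · 1.1874 ≈ 4.472e+06 m = 4.472 Mm.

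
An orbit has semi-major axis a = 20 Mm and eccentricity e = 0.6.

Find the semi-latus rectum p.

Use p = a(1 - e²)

Convert to SI: a = 20 Mm = 2e+07 m.
p = a (1 − e²).
p = 2e+07 · (1 − (0.6)²) = 2e+07 · 0.64 ≈ 1.28e+07 m = 12.8 Mm.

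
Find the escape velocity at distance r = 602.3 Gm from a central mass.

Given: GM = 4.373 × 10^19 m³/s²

Convert to SI: r = 602.3 Gm = 6.023e+11 m.
Escape velocity comes from setting total energy to zero: ½v² − GM/r = 0 ⇒ v_esc = √(2GM / r).
v_esc = √(2 · 4.373e+19 / 6.023e+11) m/s ≈ 1.205e+04 m/s = 12.05 km/s.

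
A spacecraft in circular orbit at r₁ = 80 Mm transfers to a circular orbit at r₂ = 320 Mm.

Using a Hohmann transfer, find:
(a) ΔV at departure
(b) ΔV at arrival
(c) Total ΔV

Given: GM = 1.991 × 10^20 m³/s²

Convert to SI: r₁ = 80 Mm = 8e+07 m; r₂ = 320 Mm = 3.2e+08 m.
Transfer semi-major axis: a_t = (r₁ + r₂)/2 = (8e+07 + 3.2e+08)/2 = 2e+08 m.
Circular speeds: v₁ = √(GM/r₁) = 1.57758e+06 m/s, v₂ = √(GM/r₂) = 788789 m/s.
Transfer speeds (vis-viva v² = GM(2/r − 1/a_t)): v₁ᵗ = 1.99549e+06 m/s, v₂ᵗ = 498874 m/s.
(a) ΔV₁ = |v₁ᵗ − v₁| ≈ 4.179e+05 m/s = 417.9 km/s.
(b) ΔV₂ = |v₂ − v₂ᵗ| ≈ 2.899e+05 m/s = 289.9 km/s.
(c) ΔV_total = ΔV₁ + ΔV₂ ≈ 7.078e+05 m/s = 707.8 km/s.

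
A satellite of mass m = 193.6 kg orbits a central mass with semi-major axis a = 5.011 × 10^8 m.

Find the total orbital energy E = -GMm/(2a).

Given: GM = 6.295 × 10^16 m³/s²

E = −GMm / (2a).
E = −6.295e+16 · 193.6 / (2 · 5.011e+08) J ≈ -1.216e+10 J = -12.16 GJ.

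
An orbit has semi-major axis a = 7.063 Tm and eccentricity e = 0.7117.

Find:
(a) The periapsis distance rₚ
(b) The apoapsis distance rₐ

Convert to SI: a = 7.063 Tm = 7.063e+12 m.
(a) rₚ = a(1 − e) = 7.063e+12 · (1 − 0.7117) = 7.063e+12 · 0.2883 ≈ 2.036e+12 m = 2.036 Tm.
(b) rₐ = a(1 + e) = 7.063e+12 · (1 + 0.7117) = 7.063e+12 · 1.7117 ≈ 1.209e+13 m = 12.09 Tm.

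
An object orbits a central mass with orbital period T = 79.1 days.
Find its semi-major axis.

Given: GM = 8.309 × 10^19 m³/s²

Convert to SI: T = 79.1 days = 6.83424e+06 s.
Invert Kepler's third law: a = (GM · T² / (4π²))^(1/3).
Substituting T = 6.83424e+06 s and GM = 8.309e+19 m³/s²:
a = (8.309e+19 · (6.83424e+06)² / (4π²))^(1/3) m
a ≈ 4.615e+10 m = 46.15 Gm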